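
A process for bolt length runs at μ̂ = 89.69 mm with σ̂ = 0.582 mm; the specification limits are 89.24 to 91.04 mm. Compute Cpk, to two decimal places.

0.26

Cpu = (USL − μ̂) / (3σ̂) = (91.04 − 89.69) / (3 × 0.582) = 0.7732; Cpl = (μ̂ − LSL) / (3σ̂) = (89.69 − 89.24) / (3 × 0.582) = 0.2577; Cpk = min(Cpu, Cpl) = 0.2577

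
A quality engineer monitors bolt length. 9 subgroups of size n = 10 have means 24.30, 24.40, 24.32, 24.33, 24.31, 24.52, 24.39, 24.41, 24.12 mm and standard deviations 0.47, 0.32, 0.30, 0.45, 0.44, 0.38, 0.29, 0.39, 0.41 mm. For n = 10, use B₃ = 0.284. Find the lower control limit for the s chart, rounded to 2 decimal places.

s̄ = (0.47 + 0.32 + 0.30 + 0.45 + 0.44 + 0.38 + 0.29 + 0.39 + 0.41) / 9 = 0.3833
LCL_s = B₃·s̄ = 0.284 × 0.3833 = 0.1089

0.11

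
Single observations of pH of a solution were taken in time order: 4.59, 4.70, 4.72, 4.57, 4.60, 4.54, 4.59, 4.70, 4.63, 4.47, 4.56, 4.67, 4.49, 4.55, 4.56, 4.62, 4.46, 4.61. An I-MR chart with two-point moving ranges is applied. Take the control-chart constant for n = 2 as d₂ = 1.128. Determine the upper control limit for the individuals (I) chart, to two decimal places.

X̄ = (4.59 + 4.70 + 4.72 + 4.57 + 4.60 + 4.54 + 4.59 + 4.70 + 4.63 + 4.47 + 4.56 + 4.67 + 4.49 + 4.55 + 4.56 + 4.62 + 4.46 + 4.61) / 18 = 4.5906
Moving ranges: 0.11, 0.02, 0.15, 0.03, 0.06, 0.05, 0.11, 0.07, 0.16, 0.09, 0.11, 0.18, 0.06, 0.01, 0.06, 0.16, 0.15; M̄R̄ = 1.5800 / 17 = 0.0929
UCL = X̄ + 3·M̄R̄/d₂ = 4.5906 + 3 × 0.0929 / 1.128 = 4.8377

4.84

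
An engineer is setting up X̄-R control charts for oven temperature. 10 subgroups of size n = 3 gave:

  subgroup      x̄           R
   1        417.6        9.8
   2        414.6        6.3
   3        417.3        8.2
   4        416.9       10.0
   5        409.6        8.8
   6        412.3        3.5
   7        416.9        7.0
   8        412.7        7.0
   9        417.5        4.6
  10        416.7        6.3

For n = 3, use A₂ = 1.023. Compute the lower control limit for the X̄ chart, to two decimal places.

X̄̄ = (417.6 + 414.6 + 417.3 + 416.9 + 409.6 + 412.3 + 416.9 + 412.7 + 417.5 + 416.7) / 10 = 4152.1000 / 10 = 415.2100
R̄ = (9.8 + 6.3 + 8.2 + 10.0 + 8.8 + 3.5 + 7.0 + 7.0 + 4.6 + 6.3) / 10 = 71.5000 / 10 = 7.1500
LCL = X̄̄ − A₂·R̄ = 415.2100 − 1.023 × 7.1500 = 407.8956

407.90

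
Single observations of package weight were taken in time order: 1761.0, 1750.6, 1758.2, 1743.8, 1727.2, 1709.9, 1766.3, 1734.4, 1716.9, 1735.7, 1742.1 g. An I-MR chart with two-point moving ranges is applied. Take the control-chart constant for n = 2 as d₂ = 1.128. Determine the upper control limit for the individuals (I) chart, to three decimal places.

1793.028

X̄ = (1761.0 + 1750.6 + 1758.2 + 1743.8 + 1727.2 + 1709.9 + 1766.3 + 1734.4 + 1716.9 + 1735.7 + 1742.1) / 11 = 1740.5545
Moving ranges: 10.4, 7.6, 14.4, 16.6, 17.3, 56.4, 31.9, 17.5, 18.8, 6.4; M̄R̄ = 197.3000 / 10 = 19.7300
UCL = X̄ + 3·M̄R̄/d₂ = 1740.5545 + 3 × 19.7300 / 1.128 = 1793.0279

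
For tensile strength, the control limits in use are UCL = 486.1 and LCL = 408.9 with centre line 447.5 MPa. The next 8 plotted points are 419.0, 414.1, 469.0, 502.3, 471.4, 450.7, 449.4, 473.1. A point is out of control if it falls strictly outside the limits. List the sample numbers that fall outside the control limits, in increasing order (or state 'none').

Compare each point to [408.9, 486.1]: sample 4 = 502.3 > UCL.

4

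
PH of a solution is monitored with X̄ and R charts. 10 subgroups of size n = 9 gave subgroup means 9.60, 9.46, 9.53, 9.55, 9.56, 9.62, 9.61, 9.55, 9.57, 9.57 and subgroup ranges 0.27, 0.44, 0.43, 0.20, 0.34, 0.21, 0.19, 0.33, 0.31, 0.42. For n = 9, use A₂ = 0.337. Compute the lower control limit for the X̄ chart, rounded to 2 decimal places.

9.46

X̄̄ = (9.60 + 9.46 + 9.53 + 9.55 + 9.56 + 9.62 + 9.61 + 9.55 + 9.57 + 9.57) / 10 = 95.6200 / 10 = 9.5620
R̄ = (0.27 + 0.44 + 0.43 + 0.20 + 0.34 + 0.21 + 0.19 + 0.33 + 0.31 + 0.42) / 10 = 3.1400 / 10 = 0.3140
LCL = X̄̄ − A₂·R̄ = 9.5620 − 0.337 × 0.3140 = 9.4562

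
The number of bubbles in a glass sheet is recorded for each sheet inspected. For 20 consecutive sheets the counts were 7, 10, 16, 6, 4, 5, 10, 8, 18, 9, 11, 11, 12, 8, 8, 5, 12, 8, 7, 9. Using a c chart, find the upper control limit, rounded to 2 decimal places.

18.30

c̄ = (7 + 10 + 16 + 6 + 4 + 5 + 10 + 8 + 18 + 9 + 11 + 11 + 12 + 8 + 8 + 5 + 12 + 8 + 7 + 9) / 20 = 184 / 20 = 9.2000
UCL = c̄ + 3√c̄ = 9.2000 + 3 × √9.2000 = 9.2000 + 3 × 3.0332 = 18.2995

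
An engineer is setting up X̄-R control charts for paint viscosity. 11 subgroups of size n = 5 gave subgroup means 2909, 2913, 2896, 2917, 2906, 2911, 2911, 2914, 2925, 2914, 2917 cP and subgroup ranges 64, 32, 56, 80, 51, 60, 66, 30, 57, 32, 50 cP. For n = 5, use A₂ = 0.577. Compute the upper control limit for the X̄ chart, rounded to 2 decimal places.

X̄̄ = (2909 + 2913 + 2896 + 2917 + 2906 + 2911 + 2911 + 2914 + 2925 + 2914 + 2917) / 11 = 32033.0000 / 11 = 2912.0909
R̄ = (64 + 32 + 56 + 80 + 51 + 60 + 66 + 30 + 57 + 32 + 50) / 11 = 578.0000 / 11 = 52.5455
UCL = X̄̄ + A₂·R̄ = 2912.0909 + 0.577 × 52.5455 = 2942.4096

2942.41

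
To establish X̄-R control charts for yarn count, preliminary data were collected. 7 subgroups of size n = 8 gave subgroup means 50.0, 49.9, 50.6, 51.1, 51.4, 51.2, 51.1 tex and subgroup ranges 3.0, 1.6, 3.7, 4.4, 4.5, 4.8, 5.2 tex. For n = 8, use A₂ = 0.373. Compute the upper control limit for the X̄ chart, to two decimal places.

52.21

X̄̄ = (50.0 + 49.9 + 50.6 + 51.1 + 51.4 + 51.2 + 51.1) / 7 = 355.3000 / 7 = 50.7571
R̄ = (3.0 + 1.6 + 3.7 + 4.4 + 4.5 + 4.8 + 5.2) / 7 = 27.2000 / 7 = 3.8857
UCL = X̄̄ + A₂·R̄ = 50.7571 + 0.373 × 3.8857 = 52.2065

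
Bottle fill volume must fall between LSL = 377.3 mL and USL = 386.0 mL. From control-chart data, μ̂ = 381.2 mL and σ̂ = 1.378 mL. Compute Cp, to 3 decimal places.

Cp = (USL − LSL) / (6σ̂) = (386.0 − 377.3) / (6 × 1.378) = 8.7000 / 8.2680 = 1.0522

1.052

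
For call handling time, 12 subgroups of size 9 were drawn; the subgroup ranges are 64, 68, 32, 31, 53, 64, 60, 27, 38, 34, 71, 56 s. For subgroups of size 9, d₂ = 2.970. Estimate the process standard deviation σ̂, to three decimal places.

R̄ = (64 + 68 + 32 + 31 + 53 + 64 + 60 + 27 + 38 + 34 + 71 + 56) / 12 = 49.8333
σ̂ = R̄ / d₂ = 49.8333 / 2.970 = 16.7789

16.779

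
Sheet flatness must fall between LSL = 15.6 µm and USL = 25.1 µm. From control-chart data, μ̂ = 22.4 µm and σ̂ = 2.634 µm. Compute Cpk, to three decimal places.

Cpu = (USL − μ̂) / (3σ̂) = (25.1 − 22.4) / (3 × 2.634) = 0.3417; Cpl = (μ̂ − LSL) / (3σ̂) = (22.4 − 15.6) / (3 × 2.634) = 0.8605; Cpk = min(Cpu, Cpl) = 0.3417

0.342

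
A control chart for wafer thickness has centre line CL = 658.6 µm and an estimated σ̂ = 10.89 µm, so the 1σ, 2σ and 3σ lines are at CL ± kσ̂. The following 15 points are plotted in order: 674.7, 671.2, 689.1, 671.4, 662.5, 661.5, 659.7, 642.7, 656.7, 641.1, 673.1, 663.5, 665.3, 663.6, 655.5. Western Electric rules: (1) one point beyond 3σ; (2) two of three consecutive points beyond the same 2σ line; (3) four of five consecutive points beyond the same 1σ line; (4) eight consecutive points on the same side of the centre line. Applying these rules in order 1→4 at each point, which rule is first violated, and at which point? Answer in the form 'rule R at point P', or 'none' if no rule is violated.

rule 3 at point 4

Zone of each point (C = within 1σ̂, B = 1σ̂–2σ̂, A = 2σ̂–3σ̂, * = beyond 3σ̂; sign = side of CL): 1:+B, 2:+B, 3:+A, 4:+B, 5:+C, 6:+C, 7:+C, 8:-B, 9:-C, 10:-B, 11:+B, 12:+C, 13:+C, 14:+C, 15:-C
Rule 3 (four of five consecutive points beyond the same 1σ limit) is satisfied at point 4.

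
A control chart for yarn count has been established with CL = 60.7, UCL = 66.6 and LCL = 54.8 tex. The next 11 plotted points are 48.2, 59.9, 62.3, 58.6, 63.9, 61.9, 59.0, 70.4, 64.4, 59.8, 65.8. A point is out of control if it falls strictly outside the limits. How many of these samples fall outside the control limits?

Compare each point to [54.8, 66.6]: sample 1 = 48.2 < LCL; sample 8 = 70.4 > UCL.

2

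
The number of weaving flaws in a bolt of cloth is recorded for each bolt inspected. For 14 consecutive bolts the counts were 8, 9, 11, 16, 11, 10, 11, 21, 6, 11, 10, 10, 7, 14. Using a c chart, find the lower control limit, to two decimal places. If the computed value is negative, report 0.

1.09

c̄ = (8 + 9 + 11 + 16 + 11 + 10 + 11 + 21 + 6 + 11 + 10 + 10 + 7 + 14) / 14 = 155 / 14 = 11.0714
LCL = c̄ − 3√c̄ = 11.0714 − 3 × 3.3274 = 1.0893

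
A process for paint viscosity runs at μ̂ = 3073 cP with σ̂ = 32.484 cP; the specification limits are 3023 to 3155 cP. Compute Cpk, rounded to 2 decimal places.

0.51

Cpu = (USL − μ̂) / (3σ̂) = (3155 − 3073) / (3 × 32.484) = 0.8414; Cpl = (μ̂ − LSL) / (3σ̂) = (3073 − 3023) / (3 × 32.484) = 0.5131; Cpk = min(Cpu, Cpl) = 0.5131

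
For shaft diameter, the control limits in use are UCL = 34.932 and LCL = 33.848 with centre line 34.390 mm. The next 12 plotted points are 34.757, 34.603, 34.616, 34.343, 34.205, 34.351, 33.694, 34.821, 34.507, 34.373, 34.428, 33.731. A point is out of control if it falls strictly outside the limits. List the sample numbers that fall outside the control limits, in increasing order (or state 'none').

Compare each point to [33.848, 34.932]: sample 7 = 33.694 < LCL; sample 12 = 33.731 < LCL.

7, 12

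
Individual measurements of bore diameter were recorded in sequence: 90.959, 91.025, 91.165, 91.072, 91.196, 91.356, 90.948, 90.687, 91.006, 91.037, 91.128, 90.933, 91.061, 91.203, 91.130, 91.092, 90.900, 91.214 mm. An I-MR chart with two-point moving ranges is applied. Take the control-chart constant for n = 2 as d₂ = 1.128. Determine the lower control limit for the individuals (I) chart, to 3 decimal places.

X̄ = (90.959 + 91.025 + 91.165 + 91.072 + 91.196 + 91.356 + 90.948 + 90.687 + 91.006 + 91.037 + 91.128 + 90.933 + 91.061 + 91.203 + 91.130 + 91.092 + 90.900 + 91.214) / 18 = 91.0618
Moving ranges: 0.066, 0.140, 0.093, 0.124, 0.160, 0.408, 0.261, 0.319, 0.031, 0.091, 0.195, 0.128, 0.142, 0.073, 0.038, 0.192, 0.314; M̄R̄ = 2.7750 / 17 = 0.1632
LCL = X̄ − 3·M̄R̄/d₂ = 91.0618 − 3 × 0.1632 / 1.128 = 90.6276

90.628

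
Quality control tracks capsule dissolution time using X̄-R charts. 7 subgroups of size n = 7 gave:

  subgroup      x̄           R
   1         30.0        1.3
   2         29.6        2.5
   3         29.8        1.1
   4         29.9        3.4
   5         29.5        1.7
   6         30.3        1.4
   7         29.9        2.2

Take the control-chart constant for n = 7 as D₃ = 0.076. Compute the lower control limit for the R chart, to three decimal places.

0.148

R̄ = (1.3 + 2.5 + 1.1 + 3.4 + 1.7 + 1.4 + 2.2) / 7 = 13.6000 / 7 = 1.9429
LCL_R = D₃·R̄ = 0.076 × 1.9429 = 0.1477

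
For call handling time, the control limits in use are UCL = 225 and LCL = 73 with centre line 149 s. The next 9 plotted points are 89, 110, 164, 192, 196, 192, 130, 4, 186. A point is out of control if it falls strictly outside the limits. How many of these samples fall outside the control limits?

Compare each point to [73, 225]: sample 8 = 4 < LCL.

1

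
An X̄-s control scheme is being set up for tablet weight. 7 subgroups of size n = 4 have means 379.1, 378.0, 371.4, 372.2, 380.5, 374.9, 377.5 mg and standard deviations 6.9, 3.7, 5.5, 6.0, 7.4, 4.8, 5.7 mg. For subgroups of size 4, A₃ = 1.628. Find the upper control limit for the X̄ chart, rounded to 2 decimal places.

X̄̄ = (379.1 + 378.0 + 371.4 + 372.2 + 380.5 + 374.9 + 377.5) / 7 = 376.2286
s̄ = (6.9 + 3.7 + 5.5 + 6.0 + 7.4 + 4.8 + 5.7) / 7 = 5.7143
UCL = X̄̄ + A₃·s̄ = 376.2286 + 1.628 × 5.7143 = 385.5314

385.53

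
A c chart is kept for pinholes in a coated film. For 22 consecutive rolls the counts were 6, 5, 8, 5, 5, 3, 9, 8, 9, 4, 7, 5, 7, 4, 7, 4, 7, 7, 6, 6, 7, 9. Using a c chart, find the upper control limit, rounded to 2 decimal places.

13.79

c̄ = (6 + 5 + 8 + 5 + 5 + 3 + 9 + 8 + 9 + 4 + 7 + 5 + 7 + 4 + 7 + 4 + 7 + 7 + 6 + 6 + 7 + 9) / 22 = 138 / 22 = 6.2727
UCL = c̄ + 3√c̄ = 6.2727 + 3 × √6.2727 = 6.2727 + 3 × 2.5045 = 13.7864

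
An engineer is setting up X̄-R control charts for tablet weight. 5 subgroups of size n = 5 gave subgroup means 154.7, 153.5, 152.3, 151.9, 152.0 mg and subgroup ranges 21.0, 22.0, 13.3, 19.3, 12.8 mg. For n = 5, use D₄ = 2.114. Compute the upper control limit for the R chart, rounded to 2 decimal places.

37.38

R̄ = (21.0 + 22.0 + 13.3 + 19.3 + 12.8) / 5 = 88.4000 / 5 = 17.6800
UCL_R = D₄·R̄ = 2.114 × 17.6800 = 37.3755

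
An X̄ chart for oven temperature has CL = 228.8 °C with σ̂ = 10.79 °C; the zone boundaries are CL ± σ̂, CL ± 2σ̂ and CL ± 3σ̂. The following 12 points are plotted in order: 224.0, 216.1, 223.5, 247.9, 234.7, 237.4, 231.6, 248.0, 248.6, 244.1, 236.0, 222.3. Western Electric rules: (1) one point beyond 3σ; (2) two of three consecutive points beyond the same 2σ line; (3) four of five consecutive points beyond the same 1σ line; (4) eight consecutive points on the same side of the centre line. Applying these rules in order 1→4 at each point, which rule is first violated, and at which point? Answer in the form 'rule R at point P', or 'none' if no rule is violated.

Zone of each point (C = within 1σ̂, B = 1σ̂–2σ̂, A = 2σ̂–3σ̂, * = beyond 3σ̂; sign = side of CL): 1:-C, 2:-B, 3:-C, 4:+B, 5:+C, 6:+C, 7:+C, 8:+B, 9:+B, 10:+B, 11:+C, 12:-C
Rule 4 (eight consecutive points on the same side of the centre line) is satisfied at point 11.

rule 4 at point 11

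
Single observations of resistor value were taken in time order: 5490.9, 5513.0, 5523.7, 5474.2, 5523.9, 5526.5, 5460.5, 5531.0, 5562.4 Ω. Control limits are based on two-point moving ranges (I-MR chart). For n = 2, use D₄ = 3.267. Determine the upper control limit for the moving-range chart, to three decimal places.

123.533

Moving ranges: 22.1, 10.7, 49.5, 49.7, 2.6, 66.0, 70.5, 31.4; M̄R̄ = 302.5000 / 8 = 37.8125
UCL_MR = D₄·M̄R̄ = 3.267 × 37.8125 = 123.5334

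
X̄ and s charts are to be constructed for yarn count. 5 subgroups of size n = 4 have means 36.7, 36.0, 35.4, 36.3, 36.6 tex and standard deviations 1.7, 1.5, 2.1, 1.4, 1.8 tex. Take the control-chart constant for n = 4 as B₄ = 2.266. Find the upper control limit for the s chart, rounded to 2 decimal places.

3.85

s̄ = (1.7 + 1.5 + 2.1 + 1.4 + 1.8) / 5 = 1.7000
UCL_s = B₄·s̄ = 2.266 × 1.7000 = 3.8522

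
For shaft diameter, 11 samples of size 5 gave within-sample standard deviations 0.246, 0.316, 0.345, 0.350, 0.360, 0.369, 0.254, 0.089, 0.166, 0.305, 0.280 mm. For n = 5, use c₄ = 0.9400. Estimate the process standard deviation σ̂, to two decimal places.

s̄ = (0.246 + 0.316 + 0.345 + 0.350 + 0.360 + 0.369 + 0.254 + 0.089 + 0.166 + 0.305 + 0.280) / 11 = 0.2800
σ̂ = s̄ / c₄ = 0.2800 / 0.9400 = 0.2979

0.30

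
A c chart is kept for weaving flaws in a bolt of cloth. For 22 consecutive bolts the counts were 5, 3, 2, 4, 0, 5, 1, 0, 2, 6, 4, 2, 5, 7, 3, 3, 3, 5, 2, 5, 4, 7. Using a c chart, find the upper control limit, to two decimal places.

c̄ = (5 + 3 + 2 + 4 + 0 + 5 + 1 + 0 + 2 + 6 + 4 + 2 + 5 + 7 + 3 + 3 + 3 + 5 + 2 + 5 + 4 + 7) / 22 = 78 / 22 = 3.5455
UCL = c̄ + 3√c̄ = 3.5455 + 3 × √3.5455 = 3.5455 + 3 × 1.8829 = 9.1943

9.19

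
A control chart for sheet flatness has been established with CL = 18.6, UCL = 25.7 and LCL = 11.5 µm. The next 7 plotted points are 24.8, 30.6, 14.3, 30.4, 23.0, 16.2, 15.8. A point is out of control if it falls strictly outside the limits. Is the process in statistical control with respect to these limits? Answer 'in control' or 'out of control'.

Compare each point to [11.5, 25.7]: sample 2 = 30.6 > UCL; sample 4 = 30.4 > UCL.

out of control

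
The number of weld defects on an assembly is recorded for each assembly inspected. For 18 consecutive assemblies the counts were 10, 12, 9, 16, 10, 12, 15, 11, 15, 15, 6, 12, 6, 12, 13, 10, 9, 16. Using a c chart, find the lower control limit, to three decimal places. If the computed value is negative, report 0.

c̄ = (10 + 12 + 9 + 16 + 10 + 12 + 15 + 11 + 15 + 15 + 6 + 12 + 6 + 12 + 13 + 10 + 9 + 16) / 18 = 209 / 18 = 11.6111
LCL = c̄ − 3√c̄ = 11.6111 − 3 × 3.4075 = 1.3886

1.389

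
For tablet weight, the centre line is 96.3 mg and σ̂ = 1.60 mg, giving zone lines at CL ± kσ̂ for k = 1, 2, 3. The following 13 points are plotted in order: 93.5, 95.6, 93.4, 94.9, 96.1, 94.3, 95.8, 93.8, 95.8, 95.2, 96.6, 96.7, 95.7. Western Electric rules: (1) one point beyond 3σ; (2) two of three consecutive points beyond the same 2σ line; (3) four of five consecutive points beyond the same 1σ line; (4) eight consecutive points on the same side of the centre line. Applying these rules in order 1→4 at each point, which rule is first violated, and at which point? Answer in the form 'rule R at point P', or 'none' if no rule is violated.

rule 4 at point 8

Zone of each point (C = within 1σ̂, B = 1σ̂–2σ̂, A = 2σ̂–3σ̂, * = beyond 3σ̂; sign = side of CL): 1:-B, 2:-C, 3:-B, 4:-C, 5:-C, 6:-B, 7:-C, 8:-B, 9:-C, 10:-C, 11:+C, 12:+C, 13:-C
Rule 4 (eight consecutive points on the same side of the centre line) is satisfied at point 8.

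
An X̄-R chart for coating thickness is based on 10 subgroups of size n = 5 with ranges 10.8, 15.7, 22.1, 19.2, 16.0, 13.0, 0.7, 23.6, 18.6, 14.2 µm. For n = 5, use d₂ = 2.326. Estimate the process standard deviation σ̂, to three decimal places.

6.617

R̄ = (10.8 + 15.7 + 22.1 + 19.2 + 16.0 + 13.0 + 0.7 + 23.6 + 18.6 + 14.2) / 10 = 15.3900
σ̂ = R̄ / d₂ = 15.3900 / 2.326 = 6.6165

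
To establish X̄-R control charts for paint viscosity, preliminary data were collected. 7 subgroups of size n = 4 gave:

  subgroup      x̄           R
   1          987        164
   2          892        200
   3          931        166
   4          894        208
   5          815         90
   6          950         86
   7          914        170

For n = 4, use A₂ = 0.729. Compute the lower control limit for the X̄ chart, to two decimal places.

X̄̄ = (987 + 892 + 931 + 894 + 815 + 950 + 914) / 7 = 6383.0000 / 7 = 911.8571
R̄ = (164 + 200 + 166 + 208 + 90 + 86 + 170) / 7 = 1084.0000 / 7 = 154.8571
LCL = X̄̄ − A₂·R̄ = 911.8571 − 0.729 × 154.8571 = 798.9663

798.97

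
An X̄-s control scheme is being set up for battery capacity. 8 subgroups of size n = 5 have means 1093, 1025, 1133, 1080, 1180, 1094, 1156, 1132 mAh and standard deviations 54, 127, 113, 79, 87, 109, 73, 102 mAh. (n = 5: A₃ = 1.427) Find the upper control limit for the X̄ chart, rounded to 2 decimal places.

1244.34

X̄̄ = (1093 + 1025 + 1133 + 1080 + 1180 + 1094 + 1156 + 1132) / 8 = 1111.6250
s̄ = (54 + 127 + 113 + 79 + 87 + 109 + 73 + 102) / 8 = 93.0000
UCL = X̄̄ + A₃·s̄ = 1111.6250 + 1.427 × 93.0000 = 1244.3360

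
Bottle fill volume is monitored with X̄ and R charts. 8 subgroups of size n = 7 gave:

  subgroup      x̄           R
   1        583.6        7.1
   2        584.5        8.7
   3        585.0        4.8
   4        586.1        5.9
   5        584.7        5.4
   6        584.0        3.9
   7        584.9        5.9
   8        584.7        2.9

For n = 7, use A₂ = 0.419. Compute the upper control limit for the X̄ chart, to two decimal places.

X̄̄ = (583.6 + 584.5 + 585.0 + 586.1 + 584.7 + 584.0 + 584.9 + 584.7) / 8 = 4677.5000 / 8 = 584.6875
R̄ = (7.1 + 8.7 + 4.8 + 5.9 + 5.4 + 3.9 + 5.9 + 2.9) / 8 = 44.6000 / 8 = 5.5750
UCL = X̄̄ + A₂·R̄ = 584.6875 + 0.419 × 5.5750 = 587.0234

587.02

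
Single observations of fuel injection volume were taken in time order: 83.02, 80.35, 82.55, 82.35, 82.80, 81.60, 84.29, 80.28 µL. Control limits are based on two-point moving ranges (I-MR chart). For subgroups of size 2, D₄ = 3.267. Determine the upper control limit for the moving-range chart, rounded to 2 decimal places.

Moving ranges: 2.67, 2.20, 0.20, 0.45, 1.20, 2.69, 4.01; M̄R̄ = 13.4200 / 7 = 1.9171
UCL_MR = D₄·M̄R̄ = 3.267 × 1.9171 = 6.2633

6.26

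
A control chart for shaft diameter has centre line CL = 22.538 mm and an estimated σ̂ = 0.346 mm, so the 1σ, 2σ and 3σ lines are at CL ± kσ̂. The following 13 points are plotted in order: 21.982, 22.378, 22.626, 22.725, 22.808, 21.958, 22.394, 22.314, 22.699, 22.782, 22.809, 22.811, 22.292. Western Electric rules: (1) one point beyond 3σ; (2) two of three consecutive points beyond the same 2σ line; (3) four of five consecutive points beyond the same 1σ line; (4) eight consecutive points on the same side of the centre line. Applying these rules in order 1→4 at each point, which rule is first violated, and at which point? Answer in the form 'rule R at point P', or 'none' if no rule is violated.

none

Zone of each point (C = within 1σ̂, B = 1σ̂–2σ̂, A = 2σ̂–3σ̂, * = beyond 3σ̂; sign = side of CL): 1:-B, 2:-C, 3:+C, 4:+C, 5:+C, 6:-B, 7:-C, 8:-C, 9:+C, 10:+C, 11:+C, 12:+C, 13:-C
No rule fires across all 13 points.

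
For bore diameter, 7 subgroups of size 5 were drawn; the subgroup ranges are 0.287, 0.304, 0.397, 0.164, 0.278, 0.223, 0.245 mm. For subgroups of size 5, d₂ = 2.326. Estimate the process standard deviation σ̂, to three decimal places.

0.117

R̄ = (0.287 + 0.304 + 0.397 + 0.164 + 0.278 + 0.223 + 0.245) / 7 = 0.2711
σ̂ = R̄ / d₂ = 0.2711 / 2.326 = 0.1166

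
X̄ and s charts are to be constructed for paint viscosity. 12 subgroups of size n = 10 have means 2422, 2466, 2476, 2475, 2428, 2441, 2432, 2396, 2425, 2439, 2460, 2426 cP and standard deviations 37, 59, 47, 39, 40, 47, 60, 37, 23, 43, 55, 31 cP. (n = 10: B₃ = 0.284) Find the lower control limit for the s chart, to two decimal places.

12.26

s̄ = (37 + 59 + 47 + 39 + 40 + 47 + 60 + 37 + 23 + 43 + 55 + 31) / 12 = 43.1667
LCL_s = B₃·s̄ = 0.284 × 43.1667 = 12.2593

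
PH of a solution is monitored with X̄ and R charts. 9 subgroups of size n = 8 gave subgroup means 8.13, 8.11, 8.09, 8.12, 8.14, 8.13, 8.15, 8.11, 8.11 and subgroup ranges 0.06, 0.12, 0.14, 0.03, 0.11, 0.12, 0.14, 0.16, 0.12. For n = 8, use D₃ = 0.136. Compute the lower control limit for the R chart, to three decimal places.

0.015

R̄ = (0.06 + 0.12 + 0.14 + 0.03 + 0.11 + 0.12 + 0.14 + 0.16 + 0.12) / 9 = 1.0000 / 9 = 0.1111
LCL_R = D₃·R̄ = 0.136 × 0.1111 = 0.0151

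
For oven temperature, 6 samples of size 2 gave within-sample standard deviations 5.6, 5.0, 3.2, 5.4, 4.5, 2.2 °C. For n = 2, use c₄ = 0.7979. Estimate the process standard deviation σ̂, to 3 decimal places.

5.410

s̄ = (5.6 + 5.0 + 3.2 + 5.4 + 4.5 + 2.2) / 6 = 4.3167
σ̂ = s̄ / c₄ = 4.3167 / 0.7979 = 5.4100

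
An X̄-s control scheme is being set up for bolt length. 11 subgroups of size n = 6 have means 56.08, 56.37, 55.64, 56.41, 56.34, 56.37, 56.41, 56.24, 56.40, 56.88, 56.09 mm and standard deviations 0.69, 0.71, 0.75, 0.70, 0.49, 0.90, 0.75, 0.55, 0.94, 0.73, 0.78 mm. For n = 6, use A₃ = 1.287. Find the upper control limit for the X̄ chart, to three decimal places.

57.228

X̄̄ = (56.08 + 56.37 + 55.64 + 56.41 + 56.34 + 56.37 + 56.41 + 56.24 + 56.40 + 56.88 + 56.09) / 11 = 56.2936
s̄ = (0.69 + 0.71 + 0.75 + 0.70 + 0.49 + 0.90 + 0.75 + 0.55 + 0.94 + 0.73 + 0.78) / 11 = 0.7264
UCL = X̄̄ + A₃·s̄ = 56.2936 + 1.287 × 0.7264 = 57.2285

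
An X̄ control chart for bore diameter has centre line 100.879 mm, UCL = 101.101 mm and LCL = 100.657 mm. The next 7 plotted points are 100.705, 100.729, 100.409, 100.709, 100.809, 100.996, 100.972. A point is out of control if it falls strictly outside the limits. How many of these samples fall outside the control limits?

Compare each point to [100.657, 101.101]: sample 3 = 100.409 < LCL.

1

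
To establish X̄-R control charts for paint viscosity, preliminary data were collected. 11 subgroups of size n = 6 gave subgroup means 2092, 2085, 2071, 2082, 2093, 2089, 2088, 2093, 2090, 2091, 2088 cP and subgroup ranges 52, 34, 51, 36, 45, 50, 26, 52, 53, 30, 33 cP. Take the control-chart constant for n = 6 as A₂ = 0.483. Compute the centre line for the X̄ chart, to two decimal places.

X̄̄ = (2092 + 2085 + 2071 + 2082 + 2093 + 2089 + 2088 + 2093 + 2090 + 2091 + 2088) / 11 = 22962.0000 / 11 = 2087.4545
CL = X̄̄ = 2087.4545

2087.45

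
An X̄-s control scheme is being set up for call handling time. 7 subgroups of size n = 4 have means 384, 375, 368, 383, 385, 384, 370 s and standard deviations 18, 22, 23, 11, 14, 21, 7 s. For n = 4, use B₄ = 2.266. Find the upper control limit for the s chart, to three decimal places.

s̄ = (18 + 22 + 23 + 11 + 14 + 21 + 7) / 7 = 16.5714
UCL_s = B₄·s̄ = 2.266 × 16.5714 = 37.5509

37.551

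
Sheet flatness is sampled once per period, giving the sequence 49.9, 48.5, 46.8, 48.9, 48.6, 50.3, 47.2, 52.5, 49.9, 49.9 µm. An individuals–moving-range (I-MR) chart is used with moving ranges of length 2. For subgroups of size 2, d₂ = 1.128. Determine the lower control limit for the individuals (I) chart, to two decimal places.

43.87

X̄ = (49.9 + 48.5 + 46.8 + 48.9 + 48.6 + 50.3 + 47.2 + 52.5 + 49.9 + 49.9) / 10 = 49.2500
Moving ranges: 1.4, 1.7, 2.1, 0.3, 1.7, 3.1, 5.3, 2.6, 0.0; M̄R̄ = 18.2000 / 9 = 2.0222
LCL = X̄ − 3·M̄R̄/d₂ = 49.2500 − 3 × 2.0222 / 1.128 = 43.8717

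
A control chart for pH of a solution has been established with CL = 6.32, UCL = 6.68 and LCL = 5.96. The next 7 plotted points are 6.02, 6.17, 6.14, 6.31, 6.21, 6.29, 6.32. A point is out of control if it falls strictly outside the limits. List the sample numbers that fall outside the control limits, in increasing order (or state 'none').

none

All 7 points lie within [5.96, 6.68].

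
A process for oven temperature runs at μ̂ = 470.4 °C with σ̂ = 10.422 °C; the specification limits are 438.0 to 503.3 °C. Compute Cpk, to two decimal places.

Cpu = (USL − μ̂) / (3σ̂) = (503.3 − 470.4) / (3 × 10.422) = 1.0523; Cpl = (μ̂ − LSL) / (3σ̂) = (470.4 − 438.0) / (3 × 10.422) = 1.0363; Cpk = min(Cpu, Cpl) = 1.0363

1.04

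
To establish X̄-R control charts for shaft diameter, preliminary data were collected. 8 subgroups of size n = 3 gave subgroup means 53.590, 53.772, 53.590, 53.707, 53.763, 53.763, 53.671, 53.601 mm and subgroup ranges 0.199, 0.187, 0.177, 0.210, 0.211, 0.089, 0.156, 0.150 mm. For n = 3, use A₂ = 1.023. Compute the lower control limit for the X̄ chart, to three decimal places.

53.506

X̄̄ = (53.590 + 53.772 + 53.590 + 53.707 + 53.763 + 53.763 + 53.671 + 53.601) / 8 = 429.4570 / 8 = 53.6821
R̄ = (0.199 + 0.187 + 0.177 + 0.210 + 0.211 + 0.089 + 0.156 + 0.150) / 8 = 1.3790 / 8 = 0.1724
LCL = X̄̄ − A₂·R̄ = 53.6821 − 1.023 × 0.1724 = 53.5058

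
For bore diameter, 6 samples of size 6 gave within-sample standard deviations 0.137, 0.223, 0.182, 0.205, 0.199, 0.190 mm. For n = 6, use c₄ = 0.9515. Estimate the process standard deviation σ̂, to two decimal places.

0.20

s̄ = (0.137 + 0.223 + 0.182 + 0.205 + 0.199 + 0.190) / 6 = 0.1893
σ̂ = s̄ / c₄ = 0.1893 / 0.9515 = 0.1990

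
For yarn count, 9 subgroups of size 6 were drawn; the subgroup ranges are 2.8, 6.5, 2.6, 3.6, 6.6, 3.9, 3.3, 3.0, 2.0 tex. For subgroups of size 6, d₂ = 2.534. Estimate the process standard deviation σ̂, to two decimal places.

1.50

R̄ = (2.8 + 6.5 + 2.6 + 3.6 + 6.6 + 3.9 + 3.3 + 3.0 + 2.0) / 9 = 3.8111
σ̂ = R̄ / d₂ = 3.8111 / 2.534 = 1.5040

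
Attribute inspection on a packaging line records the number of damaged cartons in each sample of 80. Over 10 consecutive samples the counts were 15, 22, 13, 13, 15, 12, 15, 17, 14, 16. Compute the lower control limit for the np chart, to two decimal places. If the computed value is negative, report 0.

4.67

p̄ = Σdᵢ / (k·n) = 152 / (10 × 80) = 0.19000
LCL = np̄ − 3·√(np̄(1−p̄)) = 15.2000 − 3 × 3.5088 = 4.6735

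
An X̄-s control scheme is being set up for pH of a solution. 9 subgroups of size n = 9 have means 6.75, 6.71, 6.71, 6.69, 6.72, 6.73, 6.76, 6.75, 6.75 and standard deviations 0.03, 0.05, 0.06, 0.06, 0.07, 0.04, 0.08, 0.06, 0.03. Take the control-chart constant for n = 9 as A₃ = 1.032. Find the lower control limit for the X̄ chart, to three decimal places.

6.675

X̄̄ = (6.75 + 6.71 + 6.71 + 6.69 + 6.72 + 6.73 + 6.76 + 6.75 + 6.75) / 9 = 6.7300
s̄ = (0.03 + 0.05 + 0.06 + 0.06 + 0.07 + 0.04 + 0.08 + 0.06 + 0.03) / 9 = 0.0533
LCL = X̄̄ − A₃·s̄ = 6.7300 − 1.032 × 0.0533 = 6.6750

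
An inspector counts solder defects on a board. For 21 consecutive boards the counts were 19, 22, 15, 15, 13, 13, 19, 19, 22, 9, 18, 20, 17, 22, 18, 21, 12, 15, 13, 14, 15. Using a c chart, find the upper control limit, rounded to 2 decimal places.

c̄ = (19 + 22 + 15 + 15 + 13 + 13 + 19 + 19 + 22 + 9 + 18 + 20 + 17 + 22 + 18 + 21 + 12 + 15 + 13 + 14 + 15) / 21 = 351 / 21 = 16.7143
UCL = c̄ + 3√c̄ = 16.7143 + 3 × √16.7143 = 16.7143 + 3 × 4.0883 = 28.9792

28.98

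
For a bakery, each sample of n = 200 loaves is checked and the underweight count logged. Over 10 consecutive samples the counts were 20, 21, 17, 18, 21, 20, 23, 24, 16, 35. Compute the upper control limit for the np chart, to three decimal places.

34.641

p̄ = Σdᵢ / (k·n) = 215 / (10 × 200) = 0.10750
UCL = np̄ + 3·√(np̄(1−p̄)) = 21.5000 + 3 × √(21.5000×0.89250) = 21.5000 + 3 × 4.3805 = 34.6415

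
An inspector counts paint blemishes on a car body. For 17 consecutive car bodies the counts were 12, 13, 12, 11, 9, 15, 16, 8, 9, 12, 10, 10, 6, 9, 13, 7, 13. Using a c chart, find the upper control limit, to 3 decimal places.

c̄ = (12 + 13 + 12 + 11 + 9 + 15 + 16 + 8 + 9 + 12 + 10 + 10 + 6 + 9 + 13 + 7 + 13) / 17 = 185 / 17 = 10.8824
UCL = c̄ + 3√c̄ = 10.8824 + 3 × √10.8824 = 10.8824 + 3 × 3.2988 = 20.7789

20.779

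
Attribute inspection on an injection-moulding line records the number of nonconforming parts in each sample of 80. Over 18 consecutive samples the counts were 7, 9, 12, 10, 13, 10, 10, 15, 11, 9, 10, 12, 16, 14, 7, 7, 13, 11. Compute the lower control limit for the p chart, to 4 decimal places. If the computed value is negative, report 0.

0.0211

p̄ = Σdᵢ / (k·n) = 196 / (18 × 80) = 0.13611
LCL = p̄ − 3·√(p̄(1−p̄)/n) = 0.13611 − 3 × 0.03834 = 0.02110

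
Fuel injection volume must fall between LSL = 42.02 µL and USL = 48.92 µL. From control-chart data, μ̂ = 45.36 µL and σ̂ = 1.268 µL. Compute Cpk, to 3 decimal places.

Cpu = (USL − μ̂) / (3σ̂) = (48.92 − 45.36) / (3 × 1.268) = 0.9359; Cpl = (μ̂ − LSL) / (3σ̂) = (45.36 − 42.02) / (3 × 1.268) = 0.8780; Cpk = min(Cpu, Cpl) = 0.8780

0.878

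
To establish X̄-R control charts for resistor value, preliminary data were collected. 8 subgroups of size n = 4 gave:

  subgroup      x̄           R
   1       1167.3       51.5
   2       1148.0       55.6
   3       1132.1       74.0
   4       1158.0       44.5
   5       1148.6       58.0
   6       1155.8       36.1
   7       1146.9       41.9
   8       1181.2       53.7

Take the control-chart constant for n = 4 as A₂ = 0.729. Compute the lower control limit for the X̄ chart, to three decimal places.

X̄̄ = (1167.3 + 1148.0 + 1132.1 + 1158.0 + 1148.6 + 1155.8 + 1146.9 + 1181.2) / 8 = 9237.9000 / 8 = 1154.7375
R̄ = (51.5 + 55.6 + 74.0 + 44.5 + 58.0 + 36.1 + 41.9 + 53.7) / 8 = 415.3000 / 8 = 51.9125
LCL = X̄̄ − A₂·R̄ = 1154.7375 − 0.729 × 51.9125 = 1116.8933

1116.893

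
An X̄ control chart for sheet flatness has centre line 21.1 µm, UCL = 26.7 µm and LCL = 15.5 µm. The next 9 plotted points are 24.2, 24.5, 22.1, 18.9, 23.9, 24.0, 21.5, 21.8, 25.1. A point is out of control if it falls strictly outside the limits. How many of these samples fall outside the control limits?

All 9 points lie within [15.5, 26.7].

0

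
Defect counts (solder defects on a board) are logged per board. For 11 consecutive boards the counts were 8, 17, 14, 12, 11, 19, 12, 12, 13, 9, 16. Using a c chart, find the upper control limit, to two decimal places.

23.82

c̄ = (8 + 17 + 14 + 12 + 11 + 19 + 12 + 12 + 13 + 9 + 16) / 11 = 143 / 11 = 13.0000
UCL = c̄ + 3√c̄ = 13.0000 + 3 × √13.0000 = 13.0000 + 3 × 3.6056 = 23.8167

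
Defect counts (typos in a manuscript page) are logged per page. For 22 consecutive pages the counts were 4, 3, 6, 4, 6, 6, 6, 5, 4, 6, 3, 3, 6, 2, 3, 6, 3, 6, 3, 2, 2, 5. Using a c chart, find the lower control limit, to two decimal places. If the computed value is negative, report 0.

c̄ = (4 + 3 + 6 + 4 + 6 + 6 + 6 + 5 + 4 + 6 + 3 + 3 + 6 + 2 + 3 + 6 + 3 + 6 + 3 + 2 + 2 + 5) / 22 = 94 / 22 = 4.2727
LCL = c̄ − 3√c̄ = 4.2727 − 3 × 2.0671 = -1.9284 → 0 (cannot be negative)

0.00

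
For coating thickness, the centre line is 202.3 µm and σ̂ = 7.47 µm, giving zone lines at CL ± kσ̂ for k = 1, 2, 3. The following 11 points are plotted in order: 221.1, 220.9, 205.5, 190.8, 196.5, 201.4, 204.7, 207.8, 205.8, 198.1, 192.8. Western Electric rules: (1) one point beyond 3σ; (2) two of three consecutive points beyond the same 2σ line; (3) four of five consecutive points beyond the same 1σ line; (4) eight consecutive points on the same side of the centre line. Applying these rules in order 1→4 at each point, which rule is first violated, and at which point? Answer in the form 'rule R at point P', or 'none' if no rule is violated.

Zone of each point (C = within 1σ̂, B = 1σ̂–2σ̂, A = 2σ̂–3σ̂, * = beyond 3σ̂; sign = side of CL): 1:+A, 2:+A, 3:+C, 4:-B, 5:-C, 6:-C, 7:+C, 8:+C, 9:+C, 10:-C, 11:-B
Rule 2 (two of three consecutive points beyond the same 2σ limit) is satisfied at point 2.

rule 2 at point 2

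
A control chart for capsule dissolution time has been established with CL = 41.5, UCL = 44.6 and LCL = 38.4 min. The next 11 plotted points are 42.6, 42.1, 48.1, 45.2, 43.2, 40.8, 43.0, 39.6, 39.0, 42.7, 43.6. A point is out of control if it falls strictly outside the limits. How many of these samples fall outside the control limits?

Compare each point to [38.4, 44.6]: sample 3 = 48.1 > UCL; sample 4 = 45.2 > UCL.

2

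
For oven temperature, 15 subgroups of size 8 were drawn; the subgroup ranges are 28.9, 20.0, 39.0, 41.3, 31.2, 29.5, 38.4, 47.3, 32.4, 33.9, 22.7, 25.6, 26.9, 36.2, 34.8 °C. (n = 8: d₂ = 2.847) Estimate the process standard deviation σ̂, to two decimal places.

R̄ = (28.9 + 20.0 + 39.0 + 41.3 + 31.2 + 29.5 + 38.4 + 47.3 + 32.4 + 33.9 + 22.7 + 25.6 + 26.9 + 36.2 + 34.8) / 15 = 32.5400
σ̂ = R̄ / d₂ = 32.5400 / 2.847 = 11.4296

11.43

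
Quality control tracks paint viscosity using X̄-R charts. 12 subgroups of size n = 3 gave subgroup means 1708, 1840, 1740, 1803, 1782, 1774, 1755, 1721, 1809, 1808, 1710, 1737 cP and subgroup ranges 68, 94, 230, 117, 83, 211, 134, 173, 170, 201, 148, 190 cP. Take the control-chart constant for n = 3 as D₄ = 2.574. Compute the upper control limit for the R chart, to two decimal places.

390.18

R̄ = (68 + 94 + 230 + 117 + 83 + 211 + 134 + 173 + 170 + 201 + 148 + 190) / 12 = 1819.0000 / 12 = 151.5833
UCL_R = D₄·R̄ = 2.574 × 151.5833 = 390.1755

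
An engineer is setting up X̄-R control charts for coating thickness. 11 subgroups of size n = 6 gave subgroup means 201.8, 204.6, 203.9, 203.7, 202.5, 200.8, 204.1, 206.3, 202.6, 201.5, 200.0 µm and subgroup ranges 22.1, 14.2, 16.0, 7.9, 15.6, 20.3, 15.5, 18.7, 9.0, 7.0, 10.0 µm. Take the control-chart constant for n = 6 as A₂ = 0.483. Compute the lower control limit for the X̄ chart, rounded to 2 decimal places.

X̄̄ = (201.8 + 204.6 + 203.9 + 203.7 + 202.5 + 200.8 + 204.1 + 206.3 + 202.6 + 201.5 + 200.0) / 11 = 2231.8000 / 11 = 202.8909
R̄ = (22.1 + 14.2 + 16.0 + 7.9 + 15.6 + 20.3 + 15.5 + 18.7 + 9.0 + 7.0 + 10.0) / 11 = 156.3000 / 11 = 14.2091
LCL = X̄̄ − A₂·R̄ = 202.8909 − 0.483 × 14.2091 = 196.0279

196.03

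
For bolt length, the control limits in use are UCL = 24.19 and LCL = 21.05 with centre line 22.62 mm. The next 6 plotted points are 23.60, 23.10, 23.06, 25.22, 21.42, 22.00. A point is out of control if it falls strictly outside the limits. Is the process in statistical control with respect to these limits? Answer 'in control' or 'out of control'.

Compare each point to [21.05, 24.19]: sample 4 = 25.22 > UCL.

out of control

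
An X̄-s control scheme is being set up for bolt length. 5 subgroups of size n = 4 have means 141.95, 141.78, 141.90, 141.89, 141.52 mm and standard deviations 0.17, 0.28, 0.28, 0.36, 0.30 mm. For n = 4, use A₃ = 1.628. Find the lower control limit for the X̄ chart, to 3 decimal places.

141.355

X̄̄ = (141.95 + 141.78 + 141.90 + 141.89 + 141.52) / 5 = 141.8080
s̄ = (0.17 + 0.28 + 0.28 + 0.36 + 0.30) / 5 = 0.2780
LCL = X̄̄ − A₃·s̄ = 141.8080 − 1.628 × 0.2780 = 141.3554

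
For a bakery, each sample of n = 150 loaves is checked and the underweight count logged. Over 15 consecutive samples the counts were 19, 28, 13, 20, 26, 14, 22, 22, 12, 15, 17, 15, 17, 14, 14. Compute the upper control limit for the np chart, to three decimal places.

p̄ = Σdᵢ / (k·n) = 268 / (15 × 150) = 0.11911
UCL = np̄ + 3·√(np̄(1−p̄)) = 17.8667 + 3 × √(17.8667×0.88089) = 17.8667 + 3 × 3.9672 = 29.7682

29.768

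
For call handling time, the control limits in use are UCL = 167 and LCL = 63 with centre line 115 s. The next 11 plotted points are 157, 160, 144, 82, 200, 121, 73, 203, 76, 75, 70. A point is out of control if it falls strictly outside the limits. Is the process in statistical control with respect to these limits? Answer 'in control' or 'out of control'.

out of control

Compare each point to [63, 167]: sample 5 = 200 > UCL; sample 8 = 203 > UCL.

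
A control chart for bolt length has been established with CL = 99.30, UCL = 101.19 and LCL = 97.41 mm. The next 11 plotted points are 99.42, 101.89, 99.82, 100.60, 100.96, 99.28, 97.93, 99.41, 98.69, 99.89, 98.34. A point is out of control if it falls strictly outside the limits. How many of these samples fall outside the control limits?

Compare each point to [97.41, 101.19]: sample 2 = 101.89 > UCL.

1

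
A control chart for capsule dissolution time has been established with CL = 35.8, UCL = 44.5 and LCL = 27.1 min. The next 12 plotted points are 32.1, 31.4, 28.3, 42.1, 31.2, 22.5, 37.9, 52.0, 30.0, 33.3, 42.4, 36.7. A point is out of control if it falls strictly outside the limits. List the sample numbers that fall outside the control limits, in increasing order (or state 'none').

6, 8

Compare each point to [27.1, 44.5]: sample 6 = 22.5 < LCL; sample 8 = 52.0 > UCL.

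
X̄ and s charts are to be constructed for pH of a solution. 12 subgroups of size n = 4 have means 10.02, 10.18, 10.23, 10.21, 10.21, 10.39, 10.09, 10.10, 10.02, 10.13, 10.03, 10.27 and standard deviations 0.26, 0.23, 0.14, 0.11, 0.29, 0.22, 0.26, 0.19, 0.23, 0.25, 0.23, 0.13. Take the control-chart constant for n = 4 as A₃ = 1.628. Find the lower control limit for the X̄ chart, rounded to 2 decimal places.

X̄̄ = (10.02 + 10.18 + 10.23 + 10.21 + 10.21 + 10.39 + 10.09 + 10.10 + 10.02 + 10.13 + 10.03 + 10.27) / 12 = 10.1567
s̄ = (0.26 + 0.23 + 0.14 + 0.11 + 0.29 + 0.22 + 0.26 + 0.19 + 0.23 + 0.25 + 0.23 + 0.13) / 12 = 0.2117
LCL = X̄̄ − A₃·s̄ = 10.1567 − 1.628 × 0.2117 = 9.8121

9.81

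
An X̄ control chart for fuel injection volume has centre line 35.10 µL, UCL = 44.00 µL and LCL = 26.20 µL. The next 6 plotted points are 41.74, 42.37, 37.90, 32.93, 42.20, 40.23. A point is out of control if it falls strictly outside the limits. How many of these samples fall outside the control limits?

0

All 6 points lie within [26.20, 44.00].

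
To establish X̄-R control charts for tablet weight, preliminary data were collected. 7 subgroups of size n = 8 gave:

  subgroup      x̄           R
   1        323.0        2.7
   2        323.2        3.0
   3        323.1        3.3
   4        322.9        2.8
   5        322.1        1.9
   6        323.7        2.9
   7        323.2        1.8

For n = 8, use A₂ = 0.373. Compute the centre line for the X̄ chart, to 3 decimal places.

323.029

X̄̄ = (323.0 + 323.2 + 323.1 + 322.9 + 322.1 + 323.7 + 323.2) / 7 = 2261.2000 / 7 = 323.0286
CL = X̄̄ = 323.0286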